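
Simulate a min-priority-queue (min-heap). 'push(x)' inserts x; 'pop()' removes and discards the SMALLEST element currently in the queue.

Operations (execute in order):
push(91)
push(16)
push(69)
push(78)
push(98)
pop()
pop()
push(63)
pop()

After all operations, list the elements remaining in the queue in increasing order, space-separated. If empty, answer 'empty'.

push(91): heap contents = [91]
push(16): heap contents = [16, 91]
push(69): heap contents = [16, 69, 91]
push(78): heap contents = [16, 69, 78, 91]
push(98): heap contents = [16, 69, 78, 91, 98]
pop() → 16: heap contents = [69, 78, 91, 98]
pop() → 69: heap contents = [78, 91, 98]
push(63): heap contents = [63, 78, 91, 98]
pop() → 63: heap contents = [78, 91, 98]

Answer: 78 91 98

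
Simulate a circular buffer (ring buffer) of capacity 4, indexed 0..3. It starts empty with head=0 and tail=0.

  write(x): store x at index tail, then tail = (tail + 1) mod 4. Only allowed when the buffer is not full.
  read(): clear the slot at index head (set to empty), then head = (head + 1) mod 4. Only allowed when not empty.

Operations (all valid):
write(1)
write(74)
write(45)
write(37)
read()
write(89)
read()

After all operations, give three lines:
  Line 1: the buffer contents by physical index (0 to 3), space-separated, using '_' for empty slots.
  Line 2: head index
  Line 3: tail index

write(1): buf=[1 _ _ _], head=0, tail=1, size=1
write(74): buf=[1 74 _ _], head=0, tail=2, size=2
write(45): buf=[1 74 45 _], head=0, tail=3, size=3
write(37): buf=[1 74 45 37], head=0, tail=0, size=4
read(): buf=[_ 74 45 37], head=1, tail=0, size=3
write(89): buf=[89 74 45 37], head=1, tail=1, size=4
read(): buf=[89 _ 45 37], head=2, tail=1, size=3

Answer: 89 _ 45 37
2
1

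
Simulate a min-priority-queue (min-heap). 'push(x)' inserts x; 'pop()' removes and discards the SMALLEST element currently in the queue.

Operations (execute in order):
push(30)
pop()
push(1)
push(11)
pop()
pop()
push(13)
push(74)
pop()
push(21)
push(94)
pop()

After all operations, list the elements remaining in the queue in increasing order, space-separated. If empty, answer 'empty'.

Answer: 74 94

Derivation:
push(30): heap contents = [30]
pop() → 30: heap contents = []
push(1): heap contents = [1]
push(11): heap contents = [1, 11]
pop() → 1: heap contents = [11]
pop() → 11: heap contents = []
push(13): heap contents = [13]
push(74): heap contents = [13, 74]
pop() → 13: heap contents = [74]
push(21): heap contents = [21, 74]
push(94): heap contents = [21, 74, 94]
pop() → 21: heap contents = [74, 94]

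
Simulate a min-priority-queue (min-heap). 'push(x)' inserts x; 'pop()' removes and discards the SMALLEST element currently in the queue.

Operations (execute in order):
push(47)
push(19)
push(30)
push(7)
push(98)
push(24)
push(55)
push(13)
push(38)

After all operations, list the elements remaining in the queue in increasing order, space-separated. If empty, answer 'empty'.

push(47): heap contents = [47]
push(19): heap contents = [19, 47]
push(30): heap contents = [19, 30, 47]
push(7): heap contents = [7, 19, 30, 47]
push(98): heap contents = [7, 19, 30, 47, 98]
push(24): heap contents = [7, 19, 24, 30, 47, 98]
push(55): heap contents = [7, 19, 24, 30, 47, 55, 98]
push(13): heap contents = [7, 13, 19, 24, 30, 47, 55, 98]
push(38): heap contents = [7, 13, 19, 24, 30, 38, 47, 55, 98]

Answer: 7 13 19 24 30 38 47 55 98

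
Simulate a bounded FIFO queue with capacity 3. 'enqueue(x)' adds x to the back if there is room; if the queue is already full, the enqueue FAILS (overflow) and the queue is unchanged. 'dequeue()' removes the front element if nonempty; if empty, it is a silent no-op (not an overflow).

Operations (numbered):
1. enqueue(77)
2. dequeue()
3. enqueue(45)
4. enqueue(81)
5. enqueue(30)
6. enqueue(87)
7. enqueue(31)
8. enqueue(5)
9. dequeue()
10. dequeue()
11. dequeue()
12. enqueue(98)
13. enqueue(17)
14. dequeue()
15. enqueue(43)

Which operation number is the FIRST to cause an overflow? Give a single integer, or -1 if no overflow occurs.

Answer: 6

Derivation:
1. enqueue(77): size=1
2. dequeue(): size=0
3. enqueue(45): size=1
4. enqueue(81): size=2
5. enqueue(30): size=3
6. enqueue(87): size=3=cap → OVERFLOW (fail)
7. enqueue(31): size=3=cap → OVERFLOW (fail)
8. enqueue(5): size=3=cap → OVERFLOW (fail)
9. dequeue(): size=2
10. dequeue(): size=1
11. dequeue(): size=0
12. enqueue(98): size=1
13. enqueue(17): size=2
14. dequeue(): size=1
15. enqueue(43): size=2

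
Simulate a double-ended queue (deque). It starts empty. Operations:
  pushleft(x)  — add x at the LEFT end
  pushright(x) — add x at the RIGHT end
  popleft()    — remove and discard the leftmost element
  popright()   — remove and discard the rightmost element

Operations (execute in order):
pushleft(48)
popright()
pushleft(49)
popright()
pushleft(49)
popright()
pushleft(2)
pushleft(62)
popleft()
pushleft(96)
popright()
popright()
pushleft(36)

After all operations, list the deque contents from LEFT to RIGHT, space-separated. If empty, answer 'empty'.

pushleft(48): [48]
popright(): []
pushleft(49): [49]
popright(): []
pushleft(49): [49]
popright(): []
pushleft(2): [2]
pushleft(62): [62, 2]
popleft(): [2]
pushleft(96): [96, 2]
popright(): [96]
popright(): []
pushleft(36): [36]

Answer: 36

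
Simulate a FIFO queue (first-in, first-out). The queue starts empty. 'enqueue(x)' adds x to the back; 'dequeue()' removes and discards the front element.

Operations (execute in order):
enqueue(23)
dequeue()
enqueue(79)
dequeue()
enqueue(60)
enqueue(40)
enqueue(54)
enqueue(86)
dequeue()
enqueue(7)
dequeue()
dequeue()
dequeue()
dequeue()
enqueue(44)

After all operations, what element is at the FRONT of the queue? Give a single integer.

enqueue(23): queue = [23]
dequeue(): queue = []
enqueue(79): queue = [79]
dequeue(): queue = []
enqueue(60): queue = [60]
enqueue(40): queue = [60, 40]
enqueue(54): queue = [60, 40, 54]
enqueue(86): queue = [60, 40, 54, 86]
dequeue(): queue = [40, 54, 86]
enqueue(7): queue = [40, 54, 86, 7]
dequeue(): queue = [54, 86, 7]
dequeue(): queue = [86, 7]
dequeue(): queue = [7]
dequeue(): queue = []
enqueue(44): queue = [44]

Answer: 44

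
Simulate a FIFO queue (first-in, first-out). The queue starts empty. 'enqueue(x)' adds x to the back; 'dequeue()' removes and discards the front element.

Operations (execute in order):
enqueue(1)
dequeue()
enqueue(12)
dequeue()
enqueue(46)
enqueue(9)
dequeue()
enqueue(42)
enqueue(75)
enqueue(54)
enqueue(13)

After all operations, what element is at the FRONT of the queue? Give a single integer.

Answer: 9

Derivation:
enqueue(1): queue = [1]
dequeue(): queue = []
enqueue(12): queue = [12]
dequeue(): queue = []
enqueue(46): queue = [46]
enqueue(9): queue = [46, 9]
dequeue(): queue = [9]
enqueue(42): queue = [9, 42]
enqueue(75): queue = [9, 42, 75]
enqueue(54): queue = [9, 42, 75, 54]
enqueue(13): queue = [9, 42, 75, 54, 13]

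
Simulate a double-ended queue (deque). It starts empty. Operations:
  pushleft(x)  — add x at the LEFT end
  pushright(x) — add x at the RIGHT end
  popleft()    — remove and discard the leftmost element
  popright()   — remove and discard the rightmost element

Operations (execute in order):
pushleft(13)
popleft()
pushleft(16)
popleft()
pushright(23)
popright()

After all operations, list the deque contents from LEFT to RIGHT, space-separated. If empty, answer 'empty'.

pushleft(13): [13]
popleft(): []
pushleft(16): [16]
popleft(): []
pushright(23): [23]
popright(): []

Answer: empty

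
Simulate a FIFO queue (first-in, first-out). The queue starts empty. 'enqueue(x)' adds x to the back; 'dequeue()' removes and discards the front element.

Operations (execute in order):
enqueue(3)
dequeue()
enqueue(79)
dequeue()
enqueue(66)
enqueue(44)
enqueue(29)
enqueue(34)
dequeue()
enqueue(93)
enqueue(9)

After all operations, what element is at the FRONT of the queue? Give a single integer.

enqueue(3): queue = [3]
dequeue(): queue = []
enqueue(79): queue = [79]
dequeue(): queue = []
enqueue(66): queue = [66]
enqueue(44): queue = [66, 44]
enqueue(29): queue = [66, 44, 29]
enqueue(34): queue = [66, 44, 29, 34]
dequeue(): queue = [44, 29, 34]
enqueue(93): queue = [44, 29, 34, 93]
enqueue(9): queue = [44, 29, 34, 93, 9]

Answer: 44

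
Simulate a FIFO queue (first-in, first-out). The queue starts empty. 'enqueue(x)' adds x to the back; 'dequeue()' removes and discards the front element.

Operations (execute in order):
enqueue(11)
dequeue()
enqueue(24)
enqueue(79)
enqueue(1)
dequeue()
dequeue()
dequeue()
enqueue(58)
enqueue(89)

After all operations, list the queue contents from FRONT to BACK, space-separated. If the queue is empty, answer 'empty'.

enqueue(11): [11]
dequeue(): []
enqueue(24): [24]
enqueue(79): [24, 79]
enqueue(1): [24, 79, 1]
dequeue(): [79, 1]
dequeue(): [1]
dequeue(): []
enqueue(58): [58]
enqueue(89): [58, 89]

Answer: 58 89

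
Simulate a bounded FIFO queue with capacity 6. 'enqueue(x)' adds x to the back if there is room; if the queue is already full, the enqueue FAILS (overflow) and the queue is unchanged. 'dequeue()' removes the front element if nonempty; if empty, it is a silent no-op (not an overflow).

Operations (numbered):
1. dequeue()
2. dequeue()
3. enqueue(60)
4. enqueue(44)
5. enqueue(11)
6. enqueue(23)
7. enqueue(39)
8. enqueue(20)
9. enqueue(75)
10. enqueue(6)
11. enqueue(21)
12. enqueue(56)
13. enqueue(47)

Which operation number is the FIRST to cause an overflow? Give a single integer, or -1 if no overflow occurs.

1. dequeue(): empty, no-op, size=0
2. dequeue(): empty, no-op, size=0
3. enqueue(60): size=1
4. enqueue(44): size=2
5. enqueue(11): size=3
6. enqueue(23): size=4
7. enqueue(39): size=5
8. enqueue(20): size=6
9. enqueue(75): size=6=cap → OVERFLOW (fail)
10. enqueue(6): size=6=cap → OVERFLOW (fail)
11. enqueue(21): size=6=cap → OVERFLOW (fail)
12. enqueue(56): size=6=cap → OVERFLOW (fail)
13. enqueue(47): size=6=cap → OVERFLOW (fail)

Answer: 9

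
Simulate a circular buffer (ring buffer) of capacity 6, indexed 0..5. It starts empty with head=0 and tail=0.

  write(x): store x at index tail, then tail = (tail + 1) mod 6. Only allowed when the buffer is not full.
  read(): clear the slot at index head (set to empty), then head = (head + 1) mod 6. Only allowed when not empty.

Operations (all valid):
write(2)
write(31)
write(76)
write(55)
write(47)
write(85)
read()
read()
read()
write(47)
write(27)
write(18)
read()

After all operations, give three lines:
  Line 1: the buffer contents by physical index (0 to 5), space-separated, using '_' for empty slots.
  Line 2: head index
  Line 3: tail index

Answer: 47 27 18 _ 47 85
4
3

Derivation:
write(2): buf=[2 _ _ _ _ _], head=0, tail=1, size=1
write(31): buf=[2 31 _ _ _ _], head=0, tail=2, size=2
write(76): buf=[2 31 76 _ _ _], head=0, tail=3, size=3
write(55): buf=[2 31 76 55 _ _], head=0, tail=4, size=4
write(47): buf=[2 31 76 55 47 _], head=0, tail=5, size=5
write(85): buf=[2 31 76 55 47 85], head=0, tail=0, size=6
read(): buf=[_ 31 76 55 47 85], head=1, tail=0, size=5
read(): buf=[_ _ 76 55 47 85], head=2, tail=0, size=4
read(): buf=[_ _ _ 55 47 85], head=3, tail=0, size=3
write(47): buf=[47 _ _ 55 47 85], head=3, tail=1, size=4
write(27): buf=[47 27 _ 55 47 85], head=3, tail=2, size=5
write(18): buf=[47 27 18 55 47 85], head=3, tail=3, size=6
read(): buf=[47 27 18 _ 47 85], head=4, tail=3, size=5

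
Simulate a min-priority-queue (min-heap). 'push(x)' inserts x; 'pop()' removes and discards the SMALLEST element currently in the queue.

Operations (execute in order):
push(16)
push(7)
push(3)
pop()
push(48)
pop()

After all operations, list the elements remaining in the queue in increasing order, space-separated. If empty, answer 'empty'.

Answer: 16 48

Derivation:
push(16): heap contents = [16]
push(7): heap contents = [7, 16]
push(3): heap contents = [3, 7, 16]
pop() → 3: heap contents = [7, 16]
push(48): heap contents = [7, 16, 48]
pop() → 7: heap contents = [16, 48]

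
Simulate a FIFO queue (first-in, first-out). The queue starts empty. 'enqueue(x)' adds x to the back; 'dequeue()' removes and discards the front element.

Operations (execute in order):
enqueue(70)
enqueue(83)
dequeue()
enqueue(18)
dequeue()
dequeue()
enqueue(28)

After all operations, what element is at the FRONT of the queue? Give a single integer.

Answer: 28

Derivation:
enqueue(70): queue = [70]
enqueue(83): queue = [70, 83]
dequeue(): queue = [83]
enqueue(18): queue = [83, 18]
dequeue(): queue = [18]
dequeue(): queue = []
enqueue(28): queue = [28]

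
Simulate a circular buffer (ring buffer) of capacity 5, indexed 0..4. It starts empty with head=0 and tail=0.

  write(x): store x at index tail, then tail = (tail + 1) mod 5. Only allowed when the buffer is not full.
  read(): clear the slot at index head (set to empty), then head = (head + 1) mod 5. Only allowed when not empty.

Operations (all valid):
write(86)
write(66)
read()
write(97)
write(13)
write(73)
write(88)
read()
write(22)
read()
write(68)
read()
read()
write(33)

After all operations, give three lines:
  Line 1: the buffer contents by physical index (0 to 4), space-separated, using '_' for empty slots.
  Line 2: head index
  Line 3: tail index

write(86): buf=[86 _ _ _ _], head=0, tail=1, size=1
write(66): buf=[86 66 _ _ _], head=0, tail=2, size=2
read(): buf=[_ 66 _ _ _], head=1, tail=2, size=1
write(97): buf=[_ 66 97 _ _], head=1, tail=3, size=2
write(13): buf=[_ 66 97 13 _], head=1, tail=4, size=3
write(73): buf=[_ 66 97 13 73], head=1, tail=0, size=4
write(88): buf=[88 66 97 13 73], head=1, tail=1, size=5
read(): buf=[88 _ 97 13 73], head=2, tail=1, size=4
write(22): buf=[88 22 97 13 73], head=2, tail=2, size=5
read(): buf=[88 22 _ 13 73], head=3, tail=2, size=4
write(68): buf=[88 22 68 13 73], head=3, tail=3, size=5
read(): buf=[88 22 68 _ 73], head=4, tail=3, size=4
read(): buf=[88 22 68 _ _], head=0, tail=3, size=3
write(33): buf=[88 22 68 33 _], head=0, tail=4, size=4

Answer: 88 22 68 33 _
0
4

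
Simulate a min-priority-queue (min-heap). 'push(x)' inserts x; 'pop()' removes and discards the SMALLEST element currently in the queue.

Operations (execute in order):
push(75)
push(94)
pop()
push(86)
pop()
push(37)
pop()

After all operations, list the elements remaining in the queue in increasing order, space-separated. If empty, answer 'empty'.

push(75): heap contents = [75]
push(94): heap contents = [75, 94]
pop() → 75: heap contents = [94]
push(86): heap contents = [86, 94]
pop() → 86: heap contents = [94]
push(37): heap contents = [37, 94]
pop() → 37: heap contents = [94]

Answer: 94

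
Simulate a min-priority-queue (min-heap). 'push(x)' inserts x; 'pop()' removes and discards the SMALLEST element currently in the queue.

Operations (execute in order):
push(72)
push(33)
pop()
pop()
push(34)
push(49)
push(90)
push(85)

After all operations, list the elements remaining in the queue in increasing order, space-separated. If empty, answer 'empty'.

push(72): heap contents = [72]
push(33): heap contents = [33, 72]
pop() → 33: heap contents = [72]
pop() → 72: heap contents = []
push(34): heap contents = [34]
push(49): heap contents = [34, 49]
push(90): heap contents = [34, 49, 90]
push(85): heap contents = [34, 49, 85, 90]

Answer: 34 49 85 90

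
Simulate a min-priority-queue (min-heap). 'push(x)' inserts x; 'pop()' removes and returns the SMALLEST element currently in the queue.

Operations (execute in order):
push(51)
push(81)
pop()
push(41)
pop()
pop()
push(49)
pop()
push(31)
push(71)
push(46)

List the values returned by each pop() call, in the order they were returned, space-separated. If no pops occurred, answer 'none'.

Answer: 51 41 81 49

Derivation:
push(51): heap contents = [51]
push(81): heap contents = [51, 81]
pop() → 51: heap contents = [81]
push(41): heap contents = [41, 81]
pop() → 41: heap contents = [81]
pop() → 81: heap contents = []
push(49): heap contents = [49]
pop() → 49: heap contents = []
push(31): heap contents = [31]
push(71): heap contents = [31, 71]
push(46): heap contents = [31, 46, 71]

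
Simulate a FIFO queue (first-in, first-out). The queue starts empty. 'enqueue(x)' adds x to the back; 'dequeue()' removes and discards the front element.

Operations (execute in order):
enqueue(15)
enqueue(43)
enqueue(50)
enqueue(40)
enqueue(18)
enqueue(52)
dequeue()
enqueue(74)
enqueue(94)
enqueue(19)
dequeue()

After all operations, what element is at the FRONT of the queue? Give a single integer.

Answer: 50

Derivation:
enqueue(15): queue = [15]
enqueue(43): queue = [15, 43]
enqueue(50): queue = [15, 43, 50]
enqueue(40): queue = [15, 43, 50, 40]
enqueue(18): queue = [15, 43, 50, 40, 18]
enqueue(52): queue = [15, 43, 50, 40, 18, 52]
dequeue(): queue = [43, 50, 40, 18, 52]
enqueue(74): queue = [43, 50, 40, 18, 52, 74]
enqueue(94): queue = [43, 50, 40, 18, 52, 74, 94]
enqueue(19): queue = [43, 50, 40, 18, 52, 74, 94, 19]
dequeue(): queue = [50, 40, 18, 52, 74, 94, 19]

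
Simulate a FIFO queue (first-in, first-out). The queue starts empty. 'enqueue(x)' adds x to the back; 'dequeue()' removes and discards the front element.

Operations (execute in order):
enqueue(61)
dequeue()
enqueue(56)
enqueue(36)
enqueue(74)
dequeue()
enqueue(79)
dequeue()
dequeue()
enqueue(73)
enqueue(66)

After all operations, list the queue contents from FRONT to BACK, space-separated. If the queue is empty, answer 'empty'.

Answer: 79 73 66

Derivation:
enqueue(61): [61]
dequeue(): []
enqueue(56): [56]
enqueue(36): [56, 36]
enqueue(74): [56, 36, 74]
dequeue(): [36, 74]
enqueue(79): [36, 74, 79]
dequeue(): [74, 79]
dequeue(): [79]
enqueue(73): [79, 73]
enqueue(66): [79, 73, 66]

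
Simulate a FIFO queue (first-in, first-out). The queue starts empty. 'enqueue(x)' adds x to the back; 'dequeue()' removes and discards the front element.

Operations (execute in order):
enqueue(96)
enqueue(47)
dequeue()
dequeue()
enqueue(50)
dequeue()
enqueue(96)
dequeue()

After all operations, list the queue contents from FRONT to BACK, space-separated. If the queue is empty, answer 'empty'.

enqueue(96): [96]
enqueue(47): [96, 47]
dequeue(): [47]
dequeue(): []
enqueue(50): [50]
dequeue(): []
enqueue(96): [96]
dequeue(): []

Answer: empty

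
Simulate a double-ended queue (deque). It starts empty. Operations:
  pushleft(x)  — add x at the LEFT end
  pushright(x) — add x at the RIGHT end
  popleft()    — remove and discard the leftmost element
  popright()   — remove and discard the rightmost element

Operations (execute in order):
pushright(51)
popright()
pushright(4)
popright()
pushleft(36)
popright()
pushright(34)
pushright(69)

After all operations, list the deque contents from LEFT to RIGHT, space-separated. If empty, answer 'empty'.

pushright(51): [51]
popright(): []
pushright(4): [4]
popright(): []
pushleft(36): [36]
popright(): []
pushright(34): [34]
pushright(69): [34, 69]

Answer: 34 69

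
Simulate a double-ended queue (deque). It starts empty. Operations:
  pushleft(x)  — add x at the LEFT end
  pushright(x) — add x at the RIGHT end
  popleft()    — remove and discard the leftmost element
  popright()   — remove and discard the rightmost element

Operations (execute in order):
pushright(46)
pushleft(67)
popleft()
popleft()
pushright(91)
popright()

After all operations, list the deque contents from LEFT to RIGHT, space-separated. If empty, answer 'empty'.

pushright(46): [46]
pushleft(67): [67, 46]
popleft(): [46]
popleft(): []
pushright(91): [91]
popright(): []

Answer: empty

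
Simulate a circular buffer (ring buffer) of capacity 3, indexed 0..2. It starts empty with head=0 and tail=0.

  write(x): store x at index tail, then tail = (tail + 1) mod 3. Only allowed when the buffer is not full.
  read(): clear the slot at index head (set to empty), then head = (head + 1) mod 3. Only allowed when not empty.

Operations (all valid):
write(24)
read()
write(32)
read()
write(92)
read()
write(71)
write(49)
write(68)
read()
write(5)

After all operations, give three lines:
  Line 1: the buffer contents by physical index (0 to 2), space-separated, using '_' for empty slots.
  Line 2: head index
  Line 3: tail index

Answer: 5 49 68
1
1

Derivation:
write(24): buf=[24 _ _], head=0, tail=1, size=1
read(): buf=[_ _ _], head=1, tail=1, size=0
write(32): buf=[_ 32 _], head=1, tail=2, size=1
read(): buf=[_ _ _], head=2, tail=2, size=0
write(92): buf=[_ _ 92], head=2, tail=0, size=1
read(): buf=[_ _ _], head=0, tail=0, size=0
write(71): buf=[71 _ _], head=0, tail=1, size=1
write(49): buf=[71 49 _], head=0, tail=2, size=2
write(68): buf=[71 49 68], head=0, tail=0, size=3
read(): buf=[_ 49 68], head=1, tail=0, size=2
write(5): buf=[5 49 68], head=1, tail=1, size=3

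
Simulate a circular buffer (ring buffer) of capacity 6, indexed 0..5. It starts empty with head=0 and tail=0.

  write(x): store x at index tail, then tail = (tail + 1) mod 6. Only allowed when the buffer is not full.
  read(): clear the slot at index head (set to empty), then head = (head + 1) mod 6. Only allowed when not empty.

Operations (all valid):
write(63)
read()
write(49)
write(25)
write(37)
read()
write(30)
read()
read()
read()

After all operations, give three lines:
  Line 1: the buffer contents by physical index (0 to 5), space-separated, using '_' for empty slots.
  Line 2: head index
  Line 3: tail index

Answer: _ _ _ _ _ _
5
5

Derivation:
write(63): buf=[63 _ _ _ _ _], head=0, tail=1, size=1
read(): buf=[_ _ _ _ _ _], head=1, tail=1, size=0
write(49): buf=[_ 49 _ _ _ _], head=1, tail=2, size=1
write(25): buf=[_ 49 25 _ _ _], head=1, tail=3, size=2
write(37): buf=[_ 49 25 37 _ _], head=1, tail=4, size=3
read(): buf=[_ _ 25 37 _ _], head=2, tail=4, size=2
write(30): buf=[_ _ 25 37 30 _], head=2, tail=5, size=3
read(): buf=[_ _ _ 37 30 _], head=3, tail=5, size=2
read(): buf=[_ _ _ _ 30 _], head=4, tail=5, size=1
read(): buf=[_ _ _ _ _ _], head=5, tail=5, size=0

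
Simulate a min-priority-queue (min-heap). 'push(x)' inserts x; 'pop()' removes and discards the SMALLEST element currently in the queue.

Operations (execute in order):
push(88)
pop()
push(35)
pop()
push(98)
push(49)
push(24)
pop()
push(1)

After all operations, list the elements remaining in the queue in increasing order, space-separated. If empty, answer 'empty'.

push(88): heap contents = [88]
pop() → 88: heap contents = []
push(35): heap contents = [35]
pop() → 35: heap contents = []
push(98): heap contents = [98]
push(49): heap contents = [49, 98]
push(24): heap contents = [24, 49, 98]
pop() → 24: heap contents = [49, 98]
push(1): heap contents = [1, 49, 98]

Answer: 1 49 98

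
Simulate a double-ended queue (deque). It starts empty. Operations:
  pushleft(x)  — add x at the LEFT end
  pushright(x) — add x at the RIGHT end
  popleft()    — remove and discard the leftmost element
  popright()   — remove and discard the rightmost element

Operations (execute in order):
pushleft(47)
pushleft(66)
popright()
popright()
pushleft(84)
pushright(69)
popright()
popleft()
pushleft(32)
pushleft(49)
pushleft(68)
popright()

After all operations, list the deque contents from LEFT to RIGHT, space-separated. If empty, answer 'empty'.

Answer: 68 49

Derivation:
pushleft(47): [47]
pushleft(66): [66, 47]
popright(): [66]
popright(): []
pushleft(84): [84]
pushright(69): [84, 69]
popright(): [84]
popleft(): []
pushleft(32): [32]
pushleft(49): [49, 32]
pushleft(68): [68, 49, 32]
popright(): [68, 49]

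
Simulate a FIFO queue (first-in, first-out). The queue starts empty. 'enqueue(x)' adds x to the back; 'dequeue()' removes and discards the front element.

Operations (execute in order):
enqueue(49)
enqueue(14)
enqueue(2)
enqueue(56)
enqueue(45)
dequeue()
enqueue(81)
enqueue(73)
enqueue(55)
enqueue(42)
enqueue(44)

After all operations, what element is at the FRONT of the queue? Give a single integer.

Answer: 14

Derivation:
enqueue(49): queue = [49]
enqueue(14): queue = [49, 14]
enqueue(2): queue = [49, 14, 2]
enqueue(56): queue = [49, 14, 2, 56]
enqueue(45): queue = [49, 14, 2, 56, 45]
dequeue(): queue = [14, 2, 56, 45]
enqueue(81): queue = [14, 2, 56, 45, 81]
enqueue(73): queue = [14, 2, 56, 45, 81, 73]
enqueue(55): queue = [14, 2, 56, 45, 81, 73, 55]
enqueue(42): queue = [14, 2, 56, 45, 81, 73, 55, 42]
enqueue(44): queue = [14, 2, 56, 45, 81, 73, 55, 42, 44]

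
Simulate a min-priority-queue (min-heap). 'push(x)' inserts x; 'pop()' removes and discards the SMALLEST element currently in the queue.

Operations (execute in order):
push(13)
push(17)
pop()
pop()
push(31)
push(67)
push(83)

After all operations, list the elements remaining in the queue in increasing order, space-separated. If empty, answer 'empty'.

Answer: 31 67 83

Derivation:
push(13): heap contents = [13]
push(17): heap contents = [13, 17]
pop() → 13: heap contents = [17]
pop() → 17: heap contents = []
push(31): heap contents = [31]
push(67): heap contents = [31, 67]
push(83): heap contents = [31, 67, 83]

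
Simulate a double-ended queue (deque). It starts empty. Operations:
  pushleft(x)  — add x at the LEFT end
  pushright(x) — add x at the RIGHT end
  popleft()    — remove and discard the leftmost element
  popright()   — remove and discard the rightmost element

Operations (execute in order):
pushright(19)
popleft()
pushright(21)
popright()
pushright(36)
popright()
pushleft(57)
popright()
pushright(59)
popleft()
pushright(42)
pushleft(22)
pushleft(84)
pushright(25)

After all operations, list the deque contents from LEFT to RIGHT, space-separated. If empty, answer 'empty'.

pushright(19): [19]
popleft(): []
pushright(21): [21]
popright(): []
pushright(36): [36]
popright(): []
pushleft(57): [57]
popright(): []
pushright(59): [59]
popleft(): []
pushright(42): [42]
pushleft(22): [22, 42]
pushleft(84): [84, 22, 42]
pushright(25): [84, 22, 42, 25]

Answer: 84 22 42 25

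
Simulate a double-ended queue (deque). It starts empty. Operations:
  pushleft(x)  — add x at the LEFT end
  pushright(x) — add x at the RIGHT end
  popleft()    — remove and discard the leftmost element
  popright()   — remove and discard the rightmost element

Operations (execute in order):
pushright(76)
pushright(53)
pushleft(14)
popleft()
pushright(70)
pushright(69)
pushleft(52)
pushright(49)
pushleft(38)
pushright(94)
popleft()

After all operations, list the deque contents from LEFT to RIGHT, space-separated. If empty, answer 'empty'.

Answer: 52 76 53 70 69 49 94

Derivation:
pushright(76): [76]
pushright(53): [76, 53]
pushleft(14): [14, 76, 53]
popleft(): [76, 53]
pushright(70): [76, 53, 70]
pushright(69): [76, 53, 70, 69]
pushleft(52): [52, 76, 53, 70, 69]
pushright(49): [52, 76, 53, 70, 69, 49]
pushleft(38): [38, 52, 76, 53, 70, 69, 49]
pushright(94): [38, 52, 76, 53, 70, 69, 49, 94]
popleft(): [52, 76, 53, 70, 69, 49, 94]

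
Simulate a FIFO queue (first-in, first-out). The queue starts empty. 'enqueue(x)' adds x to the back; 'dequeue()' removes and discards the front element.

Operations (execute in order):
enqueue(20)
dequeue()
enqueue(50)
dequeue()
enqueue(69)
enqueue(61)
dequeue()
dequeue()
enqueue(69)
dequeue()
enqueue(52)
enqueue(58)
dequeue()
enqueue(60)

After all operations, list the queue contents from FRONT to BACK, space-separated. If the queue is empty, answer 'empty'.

Answer: 58 60

Derivation:
enqueue(20): [20]
dequeue(): []
enqueue(50): [50]
dequeue(): []
enqueue(69): [69]
enqueue(61): [69, 61]
dequeue(): [61]
dequeue(): []
enqueue(69): [69]
dequeue(): []
enqueue(52): [52]
enqueue(58): [52, 58]
dequeue(): [58]
enqueue(60): [58, 60]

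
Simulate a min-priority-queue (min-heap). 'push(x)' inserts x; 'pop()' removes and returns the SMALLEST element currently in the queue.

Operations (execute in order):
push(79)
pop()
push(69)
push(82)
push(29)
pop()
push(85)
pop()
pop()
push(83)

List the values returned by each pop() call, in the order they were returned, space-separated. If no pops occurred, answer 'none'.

push(79): heap contents = [79]
pop() → 79: heap contents = []
push(69): heap contents = [69]
push(82): heap contents = [69, 82]
push(29): heap contents = [29, 69, 82]
pop() → 29: heap contents = [69, 82]
push(85): heap contents = [69, 82, 85]
pop() → 69: heap contents = [82, 85]
pop() → 82: heap contents = [85]
push(83): heap contents = [83, 85]

Answer: 79 29 69 82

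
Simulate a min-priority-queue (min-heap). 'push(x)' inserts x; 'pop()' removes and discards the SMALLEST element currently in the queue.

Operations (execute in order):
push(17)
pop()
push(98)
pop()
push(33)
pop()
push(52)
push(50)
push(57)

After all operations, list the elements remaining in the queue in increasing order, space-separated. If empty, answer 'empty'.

push(17): heap contents = [17]
pop() → 17: heap contents = []
push(98): heap contents = [98]
pop() → 98: heap contents = []
push(33): heap contents = [33]
pop() → 33: heap contents = []
push(52): heap contents = [52]
push(50): heap contents = [50, 52]
push(57): heap contents = [50, 52, 57]

Answer: 50 52 57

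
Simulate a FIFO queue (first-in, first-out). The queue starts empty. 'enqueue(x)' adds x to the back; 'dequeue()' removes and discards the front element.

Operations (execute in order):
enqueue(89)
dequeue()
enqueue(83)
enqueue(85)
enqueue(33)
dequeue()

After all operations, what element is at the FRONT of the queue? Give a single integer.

Answer: 85

Derivation:
enqueue(89): queue = [89]
dequeue(): queue = []
enqueue(83): queue = [83]
enqueue(85): queue = [83, 85]
enqueue(33): queue = [83, 85, 33]
dequeue(): queue = [85, 33]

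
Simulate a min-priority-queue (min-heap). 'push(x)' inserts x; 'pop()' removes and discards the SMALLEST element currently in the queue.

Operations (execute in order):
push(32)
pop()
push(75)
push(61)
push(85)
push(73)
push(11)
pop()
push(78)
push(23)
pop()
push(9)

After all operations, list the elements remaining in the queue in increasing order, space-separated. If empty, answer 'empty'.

Answer: 9 61 73 75 78 85

Derivation:
push(32): heap contents = [32]
pop() → 32: heap contents = []
push(75): heap contents = [75]
push(61): heap contents = [61, 75]
push(85): heap contents = [61, 75, 85]
push(73): heap contents = [61, 73, 75, 85]
push(11): heap contents = [11, 61, 73, 75, 85]
pop() → 11: heap contents = [61, 73, 75, 85]
push(78): heap contents = [61, 73, 75, 78, 85]
push(23): heap contents = [23, 61, 73, 75, 78, 85]
pop() → 23: heap contents = [61, 73, 75, 78, 85]
push(9): heap contents = [9, 61, 73, 75, 78, 85]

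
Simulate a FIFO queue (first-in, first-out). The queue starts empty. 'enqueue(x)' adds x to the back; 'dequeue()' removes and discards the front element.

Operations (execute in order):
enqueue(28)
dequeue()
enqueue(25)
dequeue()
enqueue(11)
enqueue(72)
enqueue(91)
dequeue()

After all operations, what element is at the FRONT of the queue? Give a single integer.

Answer: 72

Derivation:
enqueue(28): queue = [28]
dequeue(): queue = []
enqueue(25): queue = [25]
dequeue(): queue = []
enqueue(11): queue = [11]
enqueue(72): queue = [11, 72]
enqueue(91): queue = [11, 72, 91]
dequeue(): queue = [72, 91]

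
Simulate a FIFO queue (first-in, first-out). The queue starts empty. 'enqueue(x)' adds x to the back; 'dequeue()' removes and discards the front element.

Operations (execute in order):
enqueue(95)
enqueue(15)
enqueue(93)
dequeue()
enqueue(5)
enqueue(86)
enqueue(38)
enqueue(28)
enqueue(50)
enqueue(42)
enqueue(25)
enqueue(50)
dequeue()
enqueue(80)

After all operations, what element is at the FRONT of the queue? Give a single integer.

enqueue(95): queue = [95]
enqueue(15): queue = [95, 15]
enqueue(93): queue = [95, 15, 93]
dequeue(): queue = [15, 93]
enqueue(5): queue = [15, 93, 5]
enqueue(86): queue = [15, 93, 5, 86]
enqueue(38): queue = [15, 93, 5, 86, 38]
enqueue(28): queue = [15, 93, 5, 86, 38, 28]
enqueue(50): queue = [15, 93, 5, 86, 38, 28, 50]
enqueue(42): queue = [15, 93, 5, 86, 38, 28, 50, 42]
enqueue(25): queue = [15, 93, 5, 86, 38, 28, 50, 42, 25]
enqueue(50): queue = [15, 93, 5, 86, 38, 28, 50, 42, 25, 50]
dequeue(): queue = [93, 5, 86, 38, 28, 50, 42, 25, 50]
enqueue(80): queue = [93, 5, 86, 38, 28, 50, 42, 25, 50, 80]

Answer: 93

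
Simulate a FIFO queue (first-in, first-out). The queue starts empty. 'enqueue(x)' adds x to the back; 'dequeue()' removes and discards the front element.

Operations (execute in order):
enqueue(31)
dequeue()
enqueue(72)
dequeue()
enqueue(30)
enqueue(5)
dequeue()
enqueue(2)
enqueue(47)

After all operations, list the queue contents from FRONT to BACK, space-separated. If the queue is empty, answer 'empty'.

enqueue(31): [31]
dequeue(): []
enqueue(72): [72]
dequeue(): []
enqueue(30): [30]
enqueue(5): [30, 5]
dequeue(): [5]
enqueue(2): [5, 2]
enqueue(47): [5, 2, 47]

Answer: 5 2 47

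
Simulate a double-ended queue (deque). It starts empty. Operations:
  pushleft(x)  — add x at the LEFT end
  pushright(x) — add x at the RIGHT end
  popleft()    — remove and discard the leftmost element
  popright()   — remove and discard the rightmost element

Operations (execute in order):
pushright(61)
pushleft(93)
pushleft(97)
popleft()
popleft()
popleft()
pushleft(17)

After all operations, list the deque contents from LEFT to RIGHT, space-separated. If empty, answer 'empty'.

pushright(61): [61]
pushleft(93): [93, 61]
pushleft(97): [97, 93, 61]
popleft(): [93, 61]
popleft(): [61]
popleft(): []
pushleft(17): [17]

Answer: 17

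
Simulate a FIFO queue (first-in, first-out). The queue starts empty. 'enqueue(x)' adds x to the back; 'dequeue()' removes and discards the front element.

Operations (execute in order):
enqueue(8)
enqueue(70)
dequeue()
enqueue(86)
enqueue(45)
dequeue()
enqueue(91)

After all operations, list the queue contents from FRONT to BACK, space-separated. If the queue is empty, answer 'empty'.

Answer: 86 45 91

Derivation:
enqueue(8): [8]
enqueue(70): [8, 70]
dequeue(): [70]
enqueue(86): [70, 86]
enqueue(45): [70, 86, 45]
dequeue(): [86, 45]
enqueue(91): [86, 45, 91]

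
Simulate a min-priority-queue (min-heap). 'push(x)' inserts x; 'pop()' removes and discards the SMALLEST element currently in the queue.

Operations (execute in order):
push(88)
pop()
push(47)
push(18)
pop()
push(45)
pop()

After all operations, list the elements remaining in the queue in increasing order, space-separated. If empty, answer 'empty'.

push(88): heap contents = [88]
pop() → 88: heap contents = []
push(47): heap contents = [47]
push(18): heap contents = [18, 47]
pop() → 18: heap contents = [47]
push(45): heap contents = [45, 47]
pop() → 45: heap contents = [47]

Answer: 47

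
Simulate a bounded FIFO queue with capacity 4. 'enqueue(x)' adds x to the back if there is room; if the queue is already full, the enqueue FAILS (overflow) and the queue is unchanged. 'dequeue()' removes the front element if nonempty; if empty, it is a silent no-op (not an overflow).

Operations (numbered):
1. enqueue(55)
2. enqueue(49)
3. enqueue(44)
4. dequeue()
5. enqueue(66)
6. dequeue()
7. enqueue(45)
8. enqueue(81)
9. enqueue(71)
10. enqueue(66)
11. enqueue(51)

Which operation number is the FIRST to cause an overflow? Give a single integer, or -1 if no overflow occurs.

1. enqueue(55): size=1
2. enqueue(49): size=2
3. enqueue(44): size=3
4. dequeue(): size=2
5. enqueue(66): size=3
6. dequeue(): size=2
7. enqueue(45): size=3
8. enqueue(81): size=4
9. enqueue(71): size=4=cap → OVERFLOW (fail)
10. enqueue(66): size=4=cap → OVERFLOW (fail)
11. enqueue(51): size=4=cap → OVERFLOW (fail)

Answer: 9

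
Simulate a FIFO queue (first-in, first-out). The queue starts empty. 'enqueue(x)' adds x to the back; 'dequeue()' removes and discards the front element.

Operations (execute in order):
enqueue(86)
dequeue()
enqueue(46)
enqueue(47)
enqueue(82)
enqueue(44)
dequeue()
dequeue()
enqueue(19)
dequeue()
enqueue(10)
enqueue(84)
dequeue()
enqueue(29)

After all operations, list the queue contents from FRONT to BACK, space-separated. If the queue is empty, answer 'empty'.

enqueue(86): [86]
dequeue(): []
enqueue(46): [46]
enqueue(47): [46, 47]
enqueue(82): [46, 47, 82]
enqueue(44): [46, 47, 82, 44]
dequeue(): [47, 82, 44]
dequeue(): [82, 44]
enqueue(19): [82, 44, 19]
dequeue(): [44, 19]
enqueue(10): [44, 19, 10]
enqueue(84): [44, 19, 10, 84]
dequeue(): [19, 10, 84]
enqueue(29): [19, 10, 84, 29]

Answer: 19 10 84 29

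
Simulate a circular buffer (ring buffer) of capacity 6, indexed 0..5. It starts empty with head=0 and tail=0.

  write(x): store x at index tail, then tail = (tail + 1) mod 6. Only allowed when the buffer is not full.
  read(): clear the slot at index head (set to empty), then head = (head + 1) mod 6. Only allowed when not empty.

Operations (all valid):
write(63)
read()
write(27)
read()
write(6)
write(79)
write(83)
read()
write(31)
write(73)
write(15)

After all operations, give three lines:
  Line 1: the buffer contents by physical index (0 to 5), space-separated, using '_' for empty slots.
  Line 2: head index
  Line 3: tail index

write(63): buf=[63 _ _ _ _ _], head=0, tail=1, size=1
read(): buf=[_ _ _ _ _ _], head=1, tail=1, size=0
write(27): buf=[_ 27 _ _ _ _], head=1, tail=2, size=1
read(): buf=[_ _ _ _ _ _], head=2, tail=2, size=0
write(6): buf=[_ _ 6 _ _ _], head=2, tail=3, size=1
write(79): buf=[_ _ 6 79 _ _], head=2, tail=4, size=2
write(83): buf=[_ _ 6 79 83 _], head=2, tail=5, size=3
read(): buf=[_ _ _ 79 83 _], head=3, tail=5, size=2
write(31): buf=[_ _ _ 79 83 31], head=3, tail=0, size=3
write(73): buf=[73 _ _ 79 83 31], head=3, tail=1, size=4
write(15): buf=[73 15 _ 79 83 31], head=3, tail=2, size=5

Answer: 73 15 _ 79 83 31
3
2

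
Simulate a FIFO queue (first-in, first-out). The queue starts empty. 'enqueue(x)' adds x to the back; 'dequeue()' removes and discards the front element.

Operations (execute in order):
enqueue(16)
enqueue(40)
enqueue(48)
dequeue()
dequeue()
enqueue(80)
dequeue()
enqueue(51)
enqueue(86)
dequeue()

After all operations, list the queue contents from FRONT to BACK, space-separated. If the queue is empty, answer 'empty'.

enqueue(16): [16]
enqueue(40): [16, 40]
enqueue(48): [16, 40, 48]
dequeue(): [40, 48]
dequeue(): [48]
enqueue(80): [48, 80]
dequeue(): [80]
enqueue(51): [80, 51]
enqueue(86): [80, 51, 86]
dequeue(): [51, 86]

Answer: 51 86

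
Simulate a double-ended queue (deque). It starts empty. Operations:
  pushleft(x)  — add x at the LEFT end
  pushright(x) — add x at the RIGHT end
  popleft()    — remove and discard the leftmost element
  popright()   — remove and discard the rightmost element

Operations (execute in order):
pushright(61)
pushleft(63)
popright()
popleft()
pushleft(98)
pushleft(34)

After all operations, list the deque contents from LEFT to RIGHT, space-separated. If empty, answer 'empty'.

pushright(61): [61]
pushleft(63): [63, 61]
popright(): [63]
popleft(): []
pushleft(98): [98]
pushleft(34): [34, 98]

Answer: 34 98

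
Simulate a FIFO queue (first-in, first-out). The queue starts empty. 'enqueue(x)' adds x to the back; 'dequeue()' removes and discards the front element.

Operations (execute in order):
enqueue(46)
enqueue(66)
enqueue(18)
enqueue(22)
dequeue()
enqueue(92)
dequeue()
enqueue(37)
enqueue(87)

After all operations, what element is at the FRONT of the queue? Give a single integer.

Answer: 18

Derivation:
enqueue(46): queue = [46]
enqueue(66): queue = [46, 66]
enqueue(18): queue = [46, 66, 18]
enqueue(22): queue = [46, 66, 18, 22]
dequeue(): queue = [66, 18, 22]
enqueue(92): queue = [66, 18, 22, 92]
dequeue(): queue = [18, 22, 92]
enqueue(37): queue = [18, 22, 92, 37]
enqueue(87): queue = [18, 22, 92, 37, 87]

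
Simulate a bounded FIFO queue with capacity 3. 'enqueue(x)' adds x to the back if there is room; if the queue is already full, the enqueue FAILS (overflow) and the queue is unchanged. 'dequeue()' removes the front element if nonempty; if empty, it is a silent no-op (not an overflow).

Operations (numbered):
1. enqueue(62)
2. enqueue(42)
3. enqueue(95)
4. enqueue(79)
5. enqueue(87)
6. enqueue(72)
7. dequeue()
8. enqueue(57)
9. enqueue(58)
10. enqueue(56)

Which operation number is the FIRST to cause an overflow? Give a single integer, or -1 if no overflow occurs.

Answer: 4

Derivation:
1. enqueue(62): size=1
2. enqueue(42): size=2
3. enqueue(95): size=3
4. enqueue(79): size=3=cap → OVERFLOW (fail)
5. enqueue(87): size=3=cap → OVERFLOW (fail)
6. enqueue(72): size=3=cap → OVERFLOW (fail)
7. dequeue(): size=2
8. enqueue(57): size=3
9. enqueue(58): size=3=cap → OVERFLOW (fail)
10. enqueue(56): size=3=cap → OVERFLOW (fail)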